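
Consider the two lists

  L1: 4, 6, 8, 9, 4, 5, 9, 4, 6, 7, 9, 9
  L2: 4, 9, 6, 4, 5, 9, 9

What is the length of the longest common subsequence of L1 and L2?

6

Let dp[i][j] be the LCS length of the first i values of L1 and the first j values of L2. dp[i][j] = dp[i-1][j-1]+1 when the i-th and j-th values match, else max(dp[i-1][j], dp[i][j-1]).
    ·  4  9  6  4  5  9  9
 ·  0  0  0  0  0  0  0  0
 4  0  1  1  1  1  1  1  1
 6  0  1  1  2  2  2  2  2
 8  0  1  1  2  2  2  2  2
 9  0  1  2  2  2  2  3  3
 4  0  1  2  2  3  3  3  3
 5  0  1  2  2  3  4  4  4
 9  0  1  2  2  3  4  5  5
 4  0  1  2  2  3  4  5  5
 6  0  1  2  3  3  4  5  5
 7  0  1  2  3  3  4  5  5
 9  0  1  2  3  3  4  5  6
 9  0  1  2  3  3  4  5  6
dp[12][7] = 6. One LCS (by backtracking along matches): 4, 6, 4, 5, 9, 9.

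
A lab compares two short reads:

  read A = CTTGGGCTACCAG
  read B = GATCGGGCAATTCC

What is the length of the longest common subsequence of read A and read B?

8

Taking C (read A #1, read B #4), then G (read A #4, read B #5), then G (read A #5, read B #6), then G (read A #6, read B #7), then C (read A #7, read B #8), then T (read A #8, read B #12), then C (read A #10, read B #13), then C (read A #11, read B #14) gives a common subsequence of length 8. dp[13][14] = 8 confirms this is the maximum.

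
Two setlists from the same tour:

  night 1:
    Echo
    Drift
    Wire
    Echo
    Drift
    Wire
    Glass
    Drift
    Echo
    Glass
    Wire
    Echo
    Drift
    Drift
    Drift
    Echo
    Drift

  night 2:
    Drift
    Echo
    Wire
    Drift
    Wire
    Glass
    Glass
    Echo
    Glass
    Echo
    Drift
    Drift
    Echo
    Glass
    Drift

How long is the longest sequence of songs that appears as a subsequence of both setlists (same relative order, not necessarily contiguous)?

12

Taking Echo at night 1[1]=night 2[2], Wire at night 1[3]=night 2[3], Drift at night 1[5]=night 2[4], Wire at night 1[6]=night 2[5], Glass at night 1[7]=night 2[7], Echo at night 1[9]=night 2[8], Glass at night 1[10]=night 2[9], Echo at night 1[12]=night 2[10], Drift at night 1[14]=night 2[11], Drift at night 1[15]=night 2[12], Echo at night 1[16]=night 2[13], Drift at night 1[17]=night 2[15] gives a common subsequence of length 12. The LCS DP gives dp[17][15] = 12, so this is optimal.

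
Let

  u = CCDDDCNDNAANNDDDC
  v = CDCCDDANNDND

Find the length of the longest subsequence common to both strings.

Pick C (u #1, v #3), C (u #2, v #4), D (u #5, v #5), D (u #8, v #6), A (u #11, v #7), N (u #12, v #8), N (u #13, v #9), D (u #14, v #10), D (u #16, v #12); all 9 characters appear in both, in order, and the DP table's final entry dp[17][12] is also 9, so no common subsequence is longer.

9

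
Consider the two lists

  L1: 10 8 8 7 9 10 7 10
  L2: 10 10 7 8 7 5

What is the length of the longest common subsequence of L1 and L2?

Let dp[i][j] be the LCS length of the first i values of L1 and the first j values of L2. dp[i][j] = dp[i-1][j-1]+1 when the i-th and j-th values match, else max(dp[i-1][j], dp[i][j-1]).
    · 10 10  7  8  7  5
 ·  0  0  0  0  0  0  0
10  0  1  1  1  1  1  1
 8  0  1  1  1  2  2  2
 8  0  1  1  1  2  2  2
 7  0  1  1  2  2  3  3
 9  0  1  1  2  2  3  3
10  0  1  2  2  2  3  3
 7  0  1  2  3  3  3  3
10  0  1  2  3  3  3  3
dp[8][6] = 3. One LCS (by backtracking along matches): 10, 8, 7.

3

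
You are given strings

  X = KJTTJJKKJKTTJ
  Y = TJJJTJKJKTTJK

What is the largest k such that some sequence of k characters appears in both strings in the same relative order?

One common subsequence of length 9: J [2,4], then T [4,5], then J [6,6], then K [8,7], then J [9,8], then K [10,9], then T [11,10], then T [12,11], then J [13,12], and the DP table's final entry dp[13][13] is also 9, so no common subsequence is longer.

9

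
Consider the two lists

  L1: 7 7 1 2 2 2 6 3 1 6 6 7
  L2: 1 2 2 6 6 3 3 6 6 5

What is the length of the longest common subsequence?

7

Let dp[i][j] be the LCS length of the first i values of L1 and the first j values of L2. dp[i][j] = dp[i-1][j-1]+1 when the i-th and j-th values match, else max(dp[i-1][j], dp[i][j-1]).
    ·  1  2  2  6  6  3  3  6  6  5
 ·  0  0  0  0  0  0  0  0  0  0  0
 7  0  0  0  0  0  0  0  0  0  0  0
 7  0  0  0  0  0  0  0  0  0  0  0
 1  0  1  1  1  1  1  1  1  1  1  1
 2  0  1  2  2  2  2  2  2  2  2  2
 2  0  1  2  3  3  3  3  3  3  3  3
 2  0  1  2  3  3  3  3  3  3  3  3
 6  0  1  2  3  4  4  4  4  4  4  4
 3  0  1  2  3  4  4  5  5  5  5  5
 1  0  1  2  3  4  4  5  5  5  5  5
 6  0  1  2  3  4  5  5  5  6  6  6
 6  0  1  2  3  4  5  5  5  6  7  7
 7  0  1  2  3  4  5  5  5  6  7  7
dp[12][10] = 7. One LCS (by backtracking along matches): 1, 2, 2, 6, 3, 6, 6.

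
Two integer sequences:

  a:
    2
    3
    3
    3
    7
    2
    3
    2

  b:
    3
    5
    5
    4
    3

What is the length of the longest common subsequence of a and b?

One common subsequence of length 2: 3 at a[2]=b[1], then 3 at a[7]=b[5]. The LCS DP gives dp[8][5] = 2, so this is optimal.

2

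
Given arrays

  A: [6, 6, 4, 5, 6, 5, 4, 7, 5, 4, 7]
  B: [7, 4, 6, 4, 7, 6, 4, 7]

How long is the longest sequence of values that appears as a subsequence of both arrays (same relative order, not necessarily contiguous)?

Let dp[i][j] be the LCS length of the first i values of A and the first j values of B. dp[i][j] = dp[i-1][j-1]+1 when the i-th and j-th values match, else max(dp[i-1][j], dp[i][j-1]).
    ·  7  4  6  4  7  6  4  7
 ·  0  0  0  0  0  0  0  0  0
 6  0  0  0  1  1  1  1  1  1
 6  0  0  0  1  1  1  2  2  2
 4  0  0  1  1  2  2  2  3  3
 5  0  0  1  1  2  2  2  3  3
 6  0  0  1  2  2  2  3  3  3
 5  0  0  1  2  2  2  3  3  3
 4  0  0  1  2  3  3  3  4  4
 7  0  1  1  2  3  4  4  4  5
 5  0  1  1  2  3  4  4  4  5
 4  0  1  2  2  3  4  4  5  5
 7  0  1  2  2  3  4  4  5  6
dp[11][8] = 6. One LCS (by backtracking along matches): 4, 6, 4, 7, 4, 7.

6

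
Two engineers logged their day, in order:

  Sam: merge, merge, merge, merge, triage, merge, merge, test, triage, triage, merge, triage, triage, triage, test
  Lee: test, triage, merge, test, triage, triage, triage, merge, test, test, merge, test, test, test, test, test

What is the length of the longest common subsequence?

7

Match triage [5,2], then merge [7,3], then test [8,4], then triage [9,6], then triage [10,7], then merge [11,11], then test [15,16] — 7 tasks in the same relative order in both. dp[15][16] = 7 confirms this is the maximum.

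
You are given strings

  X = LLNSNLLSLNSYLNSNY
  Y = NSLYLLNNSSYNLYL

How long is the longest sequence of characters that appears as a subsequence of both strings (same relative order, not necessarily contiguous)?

Taking N [3,1] → S [4,2] → L [6,3] → L [7,5] → L [9,6] → N [10,8] → S [11,10] → Y [12,11] → L [13,13] → Y [17,14] gives a common subsequence of length 10. The LCS DP gives dp[17][15] = 10, so this is optimal.

10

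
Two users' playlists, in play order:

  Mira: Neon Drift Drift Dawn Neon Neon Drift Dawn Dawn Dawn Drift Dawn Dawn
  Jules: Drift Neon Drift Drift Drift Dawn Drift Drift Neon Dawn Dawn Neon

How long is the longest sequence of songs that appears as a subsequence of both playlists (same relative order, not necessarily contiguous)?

Pick Neon (Mira #1, Jules #2) → Drift (Mira #2, Jules #4) → Drift (Mira #3, Jules #5) → Dawn (Mira #4, Jules #6) → Drift (Mira #7, Jules #7) → Drift (Mira #11, Jules #8) → Dawn (Mira #12, Jules #10) → Dawn (Mira #13, Jules #11); all 8 songs appear in both, in order, and the DP table's final entry dp[13][12] is also 8, so no common subsequence is longer.

8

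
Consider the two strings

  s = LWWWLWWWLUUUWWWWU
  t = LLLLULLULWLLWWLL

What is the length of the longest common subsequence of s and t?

8

Match L [1,2]; then L [5,3]; then L [9,4]; then U [10,5]; then U [11,8]; then W [13,10]; then W [14,13]; then W [15,14] — 8 characters in the same relative order in both. dp[17][16] = 8 confirms this is the maximum.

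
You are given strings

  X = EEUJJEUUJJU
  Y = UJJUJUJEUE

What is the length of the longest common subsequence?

Taking U at X[3]=Y[1]; then J at X[4]=Y[2]; then J at X[5]=Y[3]; then U at X[7]=Y[4]; then U at X[8]=Y[6]; then J at X[9]=Y[7]; then U at X[11]=Y[9] gives a common subsequence of length 7. Since dp[11][10] = 7, nothing longer is possible.

7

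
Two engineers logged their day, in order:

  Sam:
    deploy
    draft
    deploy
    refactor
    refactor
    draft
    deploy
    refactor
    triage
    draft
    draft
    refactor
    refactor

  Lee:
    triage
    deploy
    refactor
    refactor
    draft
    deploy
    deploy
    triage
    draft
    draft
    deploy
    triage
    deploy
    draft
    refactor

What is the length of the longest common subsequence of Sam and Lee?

9

One common subsequence of length 9: deploy at Sam[3]=Lee[2]; then refactor at Sam[4]=Lee[3]; then refactor at Sam[5]=Lee[4]; then draft at Sam[6]=Lee[5]; then deploy at Sam[7]=Lee[7]; then triage at Sam[9]=Lee[8]; then draft at Sam[10]=Lee[10]; then draft at Sam[11]=Lee[14]; then refactor at Sam[13]=Lee[15]. Since dp[13][15] = 9, nothing longer is possible.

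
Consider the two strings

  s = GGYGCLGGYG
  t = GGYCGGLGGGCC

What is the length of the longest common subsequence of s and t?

Let dp[i][j] be the LCS length of the first i characters of s and the first j characters of t. dp[i][j] = dp[i-1][j-1]+1 when the i-th and j-th characters match, else max(dp[i-1][j], dp[i][j-1]).
    ·  G  G  Y  C  G  G  L  G  G  G  C  C
 ·  0  0  0  0  0  0  0  0  0  0  0  0  0
 G  0  1  1  1  1  1  1  1  1  1  1  1  1
 G  0  1  2  2  2  2  2  2  2  2  2  2  2
 Y  0  1  2  3  3  3  3  3  3  3  3  3  3
 G  0  1  2  3  3  4  4  4  4  4  4  4  4
 C  0  1  2  3  4  4  4  4  4  4  4  5  5
 L  0  1  2  3  4  4  4  5  5  5  5  5  5
 G  0  1  2  3  4  5  5  5  6  6  6  6  6
 G  0  1  2  3  4  5  6  6  6  7  7  7  7
 Y  0  1  2  3  4  5  6  6  6  7  7  7  7
 G  0  1  2  3  4  5  6  6  7  7  8  8  8
dp[10][12] = 8. One LCS (by backtracking along matches): GGYGLGGG.

8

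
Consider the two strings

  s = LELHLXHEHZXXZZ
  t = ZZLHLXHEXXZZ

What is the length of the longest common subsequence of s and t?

10

Taking L at s[3]=t[3]; then H at s[4]=t[4]; then L at s[5]=t[5]; then X at s[6]=t[6]; then H at s[7]=t[7]; then E at s[8]=t[8]; then X at s[11]=t[9]; then X at s[12]=t[10]; then Z at s[13]=t[11]; then Z at s[14]=t[12] gives a common subsequence of length 10. dp[14][12] = 10 confirms this is the maximum.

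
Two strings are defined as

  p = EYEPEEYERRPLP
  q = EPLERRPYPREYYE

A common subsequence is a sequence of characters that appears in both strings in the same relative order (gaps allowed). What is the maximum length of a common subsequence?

Pick E at p[3]=q[1] → P at p[4]=q[2] → E at p[8]=q[4] → R at p[9]=q[5] → R at p[10]=q[6] → P at p[11]=q[7] → P at p[13]=q[9]; all 7 characters appear in both, in order. Since dp[13][14] = 7, nothing longer is possible.

7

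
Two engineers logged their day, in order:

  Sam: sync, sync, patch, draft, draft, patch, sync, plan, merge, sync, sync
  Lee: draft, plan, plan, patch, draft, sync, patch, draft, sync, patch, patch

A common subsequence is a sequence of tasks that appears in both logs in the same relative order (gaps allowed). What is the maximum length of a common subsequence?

4

Taking sync at Sam[1]=Lee[6], then sync at Sam[2]=Lee[9], then patch at Sam[3]=Lee[10], then patch at Sam[6]=Lee[11] gives a common subsequence of length 4. The LCS DP gives dp[11][11] = 4, so this is optimal.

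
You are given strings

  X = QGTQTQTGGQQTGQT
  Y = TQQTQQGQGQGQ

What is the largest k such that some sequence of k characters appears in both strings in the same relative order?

9

Match Q at X[1]=Y[3], T at X[3]=Y[4], Q at X[4]=Y[5], Q at X[6]=Y[6], G at X[8]=Y[7], G at X[9]=Y[9], Q at X[11]=Y[10], G at X[13]=Y[11], Q at X[14]=Y[12] — 9 characters in the same relative order in both, and the DP table's final entry dp[15][12] is also 9, so no common subsequence is longer.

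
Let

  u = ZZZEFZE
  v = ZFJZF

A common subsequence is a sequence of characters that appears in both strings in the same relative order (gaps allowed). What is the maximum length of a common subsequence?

One common subsequence of length 3: Z [1,1], Z [3,4], F [5,5]. The LCS DP gives dp[7][5] = 3, so this is optimal.

3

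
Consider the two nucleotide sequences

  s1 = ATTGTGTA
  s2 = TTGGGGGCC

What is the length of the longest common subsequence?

4

Match T at s1[2]=s2[1], T at s1[3]=s2[2], G at s1[4]=s2[6], G at s1[6]=s2[7] — 4 bases in the same relative order in both, and the DP table's final entry dp[8][9] is also 4, so no common subsequence is longer.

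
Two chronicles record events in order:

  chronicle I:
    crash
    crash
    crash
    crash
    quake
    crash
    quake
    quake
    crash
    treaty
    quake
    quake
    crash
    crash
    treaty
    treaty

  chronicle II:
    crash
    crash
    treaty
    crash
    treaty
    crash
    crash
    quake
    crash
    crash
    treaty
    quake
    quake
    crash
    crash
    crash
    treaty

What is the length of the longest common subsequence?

Match crash (chronicle I #1, chronicle II #2) → crash (chronicle I #2, chronicle II #4) → crash (chronicle I #3, chronicle II #6) → crash (chronicle I #4, chronicle II #7) → quake (chronicle I #5, chronicle II #8) → crash (chronicle I #6, chronicle II #9) → crash (chronicle I #9, chronicle II #10) → treaty (chronicle I #10, chronicle II #11) → quake (chronicle I #11, chronicle II #12) → quake (chronicle I #12, chronicle II #13) → crash (chronicle I #13, chronicle II #15) → crash (chronicle I #14, chronicle II #16) → treaty (chronicle I #16, chronicle II #17) — 13 events in the same relative order in both. dp[16][17] = 13 confirms this is the maximum.

13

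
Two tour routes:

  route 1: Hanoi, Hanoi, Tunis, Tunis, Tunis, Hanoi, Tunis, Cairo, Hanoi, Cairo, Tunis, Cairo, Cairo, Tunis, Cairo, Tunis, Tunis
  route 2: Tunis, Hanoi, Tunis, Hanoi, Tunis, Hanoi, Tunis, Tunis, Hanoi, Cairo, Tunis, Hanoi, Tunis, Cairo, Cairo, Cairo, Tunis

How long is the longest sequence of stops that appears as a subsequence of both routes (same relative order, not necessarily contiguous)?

Match Hanoi (route 1 #1, route 2 #2), then Hanoi (route 1 #2, route 2 #4), then Tunis (route 1 #3, route 2 #5), then Tunis (route 1 #4, route 2 #7), then Tunis (route 1 #5, route 2 #8), then Hanoi (route 1 #6, route 2 #9), then Tunis (route 1 #7, route 2 #11), then Hanoi (route 1 #9, route 2 #12), then Tunis (route 1 #11, route 2 #13), then Cairo (route 1 #12, route 2 #14), then Cairo (route 1 #13, route 2 #15), then Cairo (route 1 #15, route 2 #16), then Tunis (route 1 #17, route 2 #17) — 13 stops in the same relative order in both, and the DP table's final entry dp[17][17] is also 13, so no common subsequence is longer.

13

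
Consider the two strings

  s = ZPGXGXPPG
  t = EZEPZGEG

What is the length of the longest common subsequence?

Let dp[i][j] be the LCS length of the first i characters of s and the first j characters of t. dp[i][j] = dp[i-1][j-1]+1 when the i-th and j-th characters match, else max(dp[i-1][j], dp[i][j-1]).
    ·  E  Z  E  P  Z  G  E  G
 ·  0  0  0  0  0  0  0  0  0
 Z  0  0  1  1  1  1  1  1  1
 P  0  0  1  1  2  2  2  2  2
 G  0  0  1  1  2  2  3  3  3
 X  0  0  1  1  2  2  3  3  3
 G  0  0  1  1  2  2  3  3  4
 X  0  0  1  1  2  2  3  3  4
 P  0  0  1  1  2  2  3  3  4
 P  0  0  1  1  2  2  3  3  4
 G  0  0  1  1  2  2  3  3  4
dp[9][8] = 4. One LCS (by backtracking along matches): ZPGG.

4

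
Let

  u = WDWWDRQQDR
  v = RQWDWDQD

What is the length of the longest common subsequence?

Pick W [1,3], D [2,4], W [4,5], D [5,6], Q [8,7], D [9,8]; all 6 characters appear in both, in order. Since dp[10][8] = 6, nothing longer is possible.

6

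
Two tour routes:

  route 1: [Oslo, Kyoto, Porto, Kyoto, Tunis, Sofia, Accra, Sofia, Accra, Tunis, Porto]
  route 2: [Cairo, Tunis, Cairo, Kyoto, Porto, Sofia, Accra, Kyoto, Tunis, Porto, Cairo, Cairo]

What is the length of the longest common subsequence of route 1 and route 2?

6

Match Kyoto at route 1[2]=route 2[4], then Porto at route 1[3]=route 2[5], then Sofia at route 1[6]=route 2[6], then Accra at route 1[7]=route 2[7], then Tunis at route 1[10]=route 2[9], then Porto at route 1[11]=route 2[10] — 6 stops in the same relative order in both. dp[11][12] = 6 confirms this is the maximum.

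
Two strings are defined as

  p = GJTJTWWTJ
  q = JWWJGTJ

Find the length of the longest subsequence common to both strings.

One common subsequence of length 5: J at p[4]=q[1], W at p[6]=q[2], W at p[7]=q[3], T at p[8]=q[6], J at p[9]=q[7]. The LCS DP gives dp[9][7] = 5, so this is optimal.

5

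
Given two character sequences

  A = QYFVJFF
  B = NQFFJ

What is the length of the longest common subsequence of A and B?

Pick Q (A #1, B #2); then F (A #3, B #4); then J (A #5, B #5); all 3 characters appear in both, in order. Since dp[7][5] = 3, nothing longer is possible.

3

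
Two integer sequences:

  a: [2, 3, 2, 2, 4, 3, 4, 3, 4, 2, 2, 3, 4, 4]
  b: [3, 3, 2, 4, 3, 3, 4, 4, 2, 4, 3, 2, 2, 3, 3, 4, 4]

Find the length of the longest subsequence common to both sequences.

11

Pick 3 (a #2, b #2); then 2 (a #4, b #3); then 4 (a #5, b #4); then 3 (a #6, b #6); then 4 (a #7, b #10); then 3 (a #8, b #11); then 2 (a #10, b #12); then 2 (a #11, b #13); then 3 (a #12, b #15); then 4 (a #13, b #16); then 4 (a #14, b #17); all 11 values appear in both, in order. The LCS DP gives dp[14][17] = 11, so this is optimal.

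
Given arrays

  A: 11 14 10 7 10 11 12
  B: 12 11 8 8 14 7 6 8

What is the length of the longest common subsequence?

One common subsequence of length 3: 11 [1,2] → 14 [2,5] → 7 [4,6], and the DP table's final entry dp[7][8] is also 3, so no common subsequence is longer.

3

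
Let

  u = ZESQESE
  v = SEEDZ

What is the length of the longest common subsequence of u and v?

One common subsequence of length 3: S [3,1]; then E [5,2]; then E [7,3]. dp[7][5] = 3 confirms this is the maximum.

3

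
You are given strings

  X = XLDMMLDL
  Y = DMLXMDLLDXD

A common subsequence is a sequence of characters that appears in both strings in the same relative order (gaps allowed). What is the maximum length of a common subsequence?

5

Let dp[i][j] be the LCS length of the first i characters of X and the first j characters of Y. dp[i][j] = dp[i-1][j-1]+1 when the i-th and j-th characters match, else max(dp[i-1][j], dp[i][j-1]).
    ·  D  M  L  X  M  D  L  L  D  X  D
 ·  0  0  0  0  0  0  0  0  0  0  0  0
 X  0  0  0  0  1  1  1  1  1  1  1  1
 L  0  0  0  1  1  1  1  2  2  2  2  2
 D  0  1  1  1  1  1  2  2  2  3  3  3
 M  0  1  2  2  2  2  2  2  2  3  3  3
 M  0  1  2  2  2  3  3  3  3  3  3  3
 L  0  1  2  3  3  3  3  4  4  4  4  4
 D  0  1  2  3  3  3  4  4  4  5  5  5
 L  0  1  2  3  3  3  4  5  5  5  5  5
dp[8][11] = 5. One LCS (by backtracking along matches): DMMLD.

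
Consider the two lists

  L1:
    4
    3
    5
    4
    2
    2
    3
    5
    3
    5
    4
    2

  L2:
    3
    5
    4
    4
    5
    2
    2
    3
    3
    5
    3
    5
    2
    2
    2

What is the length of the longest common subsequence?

10

One common subsequence of length 10: 3 (L1 #2, L2 #1), 5 (L1 #3, L2 #2), 4 (L1 #4, L2 #4), 2 (L1 #5, L2 #6), 2 (L1 #6, L2 #7), 3 (L1 #7, L2 #9), 5 (L1 #8, L2 #10), 3 (L1 #9, L2 #11), 5 (L1 #10, L2 #12), 2 (L1 #12, L2 #15). The LCS DP gives dp[12][15] = 10, so this is optimal.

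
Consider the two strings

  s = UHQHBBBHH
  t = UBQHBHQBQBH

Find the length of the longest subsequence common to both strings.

7

Match U at s[1]=t[1], Q at s[3]=t[3], H at s[4]=t[4], B at s[5]=t[5], B at s[6]=t[8], B at s[7]=t[10], H at s[9]=t[11] — 7 characters in the same relative order in both, and the DP table's final entry dp[9][11] is also 7, so no common subsequence is longer.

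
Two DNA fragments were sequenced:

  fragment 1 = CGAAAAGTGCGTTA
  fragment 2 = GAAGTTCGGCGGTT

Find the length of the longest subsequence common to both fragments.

10

Taking G (fragment 1 #2, fragment 2 #1) → A (fragment 1 #5, fragment 2 #2) → A (fragment 1 #6, fragment 2 #3) → G (fragment 1 #7, fragment 2 #4) → T (fragment 1 #8, fragment 2 #6) → G (fragment 1 #9, fragment 2 #9) → C (fragment 1 #10, fragment 2 #10) → G (fragment 1 #11, fragment 2 #12) → T (fragment 1 #12, fragment 2 #13) → T (fragment 1 #13, fragment 2 #14) gives a common subsequence of length 10. Since dp[14][14] = 10, nothing longer is possible.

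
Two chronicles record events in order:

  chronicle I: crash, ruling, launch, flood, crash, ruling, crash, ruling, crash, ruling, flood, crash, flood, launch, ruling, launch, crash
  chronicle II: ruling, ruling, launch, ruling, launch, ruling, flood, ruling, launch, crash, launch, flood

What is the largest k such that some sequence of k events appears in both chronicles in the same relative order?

Pick ruling at chronicle I[2]=chronicle II[2] → launch at chronicle I[3]=chronicle II[3] → ruling at chronicle I[6]=chronicle II[4] → ruling at chronicle I[10]=chronicle II[6] → flood at chronicle I[13]=chronicle II[7] → ruling at chronicle I[15]=chronicle II[8] → launch at chronicle I[16]=chronicle II[9] → crash at chronicle I[17]=chronicle II[10]; all 8 events appear in both, in order. Since dp[17][12] = 8, nothing longer is possible.

8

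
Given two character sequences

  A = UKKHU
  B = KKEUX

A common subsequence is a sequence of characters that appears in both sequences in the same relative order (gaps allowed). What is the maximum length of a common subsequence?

3

Let dp[i][j] be the LCS length of the first i characters of A and the first j characters of B. dp[i][j] = dp[i-1][j-1]+1 when the i-th and j-th characters match, else max(dp[i-1][j], dp[i][j-1]).
    ·  K  K  E  U  X
 ·  0  0  0  0  0  0
 U  0  0  0  0  1  1
 K  0  1  1  1  1  1
 K  0  1  2  2  2  2
 H  0  1  2  2  2  2
 U  0  1  2  2  3  3
dp[5][5] = 3. One LCS (by backtracking along matches): KKU.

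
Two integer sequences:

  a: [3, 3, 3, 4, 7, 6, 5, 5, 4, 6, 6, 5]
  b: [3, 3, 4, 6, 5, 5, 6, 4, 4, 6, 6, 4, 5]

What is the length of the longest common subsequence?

10

One common subsequence of length 10: 3 (a #2, b #1), 3 (a #3, b #2), 4 (a #4, b #3), 6 (a #6, b #4), 5 (a #7, b #5), 5 (a #8, b #6), 4 (a #9, b #9), 6 (a #10, b #10), 6 (a #11, b #11), 5 (a #12, b #13), and the DP table's final entry dp[12][13] is also 10, so no common subsequence is longer.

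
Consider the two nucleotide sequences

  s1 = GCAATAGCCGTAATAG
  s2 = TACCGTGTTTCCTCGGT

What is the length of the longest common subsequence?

One common subsequence of length 8: T [5,1], A [6,2], C [8,3], C [9,4], G [10,7], T [11,10], T [14,13], G [16,16], and the DP table's final entry dp[16][17] is also 8, so no common subsequence is longer.

8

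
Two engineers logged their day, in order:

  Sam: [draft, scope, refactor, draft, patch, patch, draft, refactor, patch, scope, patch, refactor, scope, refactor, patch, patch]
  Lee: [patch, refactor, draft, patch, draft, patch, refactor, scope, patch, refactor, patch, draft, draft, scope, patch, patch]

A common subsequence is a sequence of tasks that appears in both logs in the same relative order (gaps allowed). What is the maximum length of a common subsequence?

11

One common subsequence of length 11: refactor at Sam[3]=Lee[2]; then draft at Sam[4]=Lee[3]; then patch at Sam[5]=Lee[4]; then patch at Sam[6]=Lee[6]; then refactor at Sam[8]=Lee[7]; then scope at Sam[10]=Lee[8]; then patch at Sam[11]=Lee[9]; then refactor at Sam[12]=Lee[10]; then scope at Sam[13]=Lee[14]; then patch at Sam[15]=Lee[15]; then patch at Sam[16]=Lee[16]. Since dp[16][16] = 11, nothing longer is possible.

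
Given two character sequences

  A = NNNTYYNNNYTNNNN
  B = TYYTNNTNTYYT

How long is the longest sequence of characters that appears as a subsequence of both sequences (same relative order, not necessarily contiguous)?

8

Pick T at A[4]=B[1]; then Y at A[5]=B[2]; then Y at A[6]=B[3]; then N at A[7]=B[5]; then N at A[8]=B[6]; then N at A[9]=B[8]; then Y at A[10]=B[11]; then T at A[11]=B[12]; all 8 characters appear in both, in order, and the DP table's final entry dp[15][12] is also 8, so no common subsequence is longer.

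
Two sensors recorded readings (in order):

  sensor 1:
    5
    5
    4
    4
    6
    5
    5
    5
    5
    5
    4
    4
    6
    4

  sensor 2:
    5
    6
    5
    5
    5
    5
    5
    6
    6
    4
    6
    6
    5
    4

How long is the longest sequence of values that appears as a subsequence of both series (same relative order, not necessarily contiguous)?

Match 5 [2,1] → 6 [5,2] → 5 [6,3] → 5 [7,4] → 5 [8,5] → 5 [9,6] → 5 [10,7] → 4 [11,10] → 6 [13,12] → 4 [14,14] — 10 values in the same relative order in both. dp[14][14] = 10 confirms this is the maximum.

10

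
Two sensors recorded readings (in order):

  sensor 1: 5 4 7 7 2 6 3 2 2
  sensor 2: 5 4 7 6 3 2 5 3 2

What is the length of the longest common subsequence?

Let dp[i][j] be the LCS length of the first i values of sensor 1 and the first j values of sensor 2. dp[i][j] = dp[i-1][j-1]+1 when the i-th and j-th values match, else max(dp[i-1][j], dp[i][j-1]).
    ·  5  4  7  6  3  2  5  3  2
 ·  0  0  0  0  0  0  0  0  0  0
 5  0  1  1  1  1  1  1  1  1  1
 4  0  1  2  2  2  2  2  2  2  2
 7  0  1  2  3  3  3  3  3  3  3
 7  0  1  2  3  3  3  3  3  3  3
 2  0  1  2  3  3  3  4  4  4  4
 6  0  1  2  3  4  4  4  4  4  4
 3  0  1  2  3  4  5  5  5  5  5
 2  0  1  2  3  4  5  6  6  6  6
 2  0  1  2  3  4  5  6  6  6  7
dp[9][9] = 7. One LCS (by backtracking along matches): 5, 4, 7, 6, 3, 2, 2.

7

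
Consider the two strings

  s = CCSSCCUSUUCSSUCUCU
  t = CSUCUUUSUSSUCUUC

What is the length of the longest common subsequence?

12

Taking C (s #2, t #1), S (s #3, t #2), C (s #5, t #4), U (s #7, t #7), S (s #8, t #8), U (s #10, t #9), S (s #12, t #10), S (s #13, t #11), U (s #14, t #12), C (s #15, t #13), U (s #16, t #15), C (s #17, t #16) gives a common subsequence of length 12. dp[18][16] = 12 confirms this is the maximum.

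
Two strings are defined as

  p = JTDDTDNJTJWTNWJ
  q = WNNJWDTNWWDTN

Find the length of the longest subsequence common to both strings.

7

Taking J (p #1, q #4), then D (p #4, q #6), then T (p #5, q #7), then N (p #7, q #8), then W (p #11, q #10), then T (p #12, q #12), then N (p #13, q #13) gives a common subsequence of length 7. dp[15][13] = 7 confirms this is the maximum.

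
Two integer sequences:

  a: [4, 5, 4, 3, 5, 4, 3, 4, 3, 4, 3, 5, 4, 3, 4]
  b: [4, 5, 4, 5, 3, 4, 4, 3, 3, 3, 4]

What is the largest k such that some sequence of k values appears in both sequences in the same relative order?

10

One common subsequence of length 10: 4 [1,1] → 5 [2,2] → 4 [3,3] → 3 [4,5] → 4 [6,6] → 4 [8,7] → 3 [9,8] → 3 [11,9] → 3 [14,10] → 4 [15,11]. Since dp[15][11] = 10, nothing longer is possible.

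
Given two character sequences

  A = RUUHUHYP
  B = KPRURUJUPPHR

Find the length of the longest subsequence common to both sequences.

Let dp[i][j] be the LCS length of the first i characters of A and the first j characters of B. dp[i][j] = dp[i-1][j-1]+1 when the i-th and j-th characters match, else max(dp[i-1][j], dp[i][j-1]).
    ·  K  P  R  U  R  U  J  U  P  P  H  R
 ·  0  0  0  0  0  0  0  0  0  0  0  0  0
 R  0  0  0  1  1  1  1  1  1  1  1  1  1
 U  0  0  0  1  2  2  2  2  2  2  2  2  2
 U  0  0  0  1  2  2  3  3  3  3  3  3  3
 H  0  0  0  1  2  2  3  3  3  3  3  4  4
 U  0  0  0  1  2  2  3  3  4  4  4  4  4
 H  0  0  0  1  2  2  3  3  4  4  4  5  5
 Y  0  0  0  1  2  2  3  3  4  4  4  5  5
 P  0  0  1  1  2  2  3  3  4  5  5  5  5
dp[8][12] = 5. One LCS (by backtracking along matches): RUUUH.

5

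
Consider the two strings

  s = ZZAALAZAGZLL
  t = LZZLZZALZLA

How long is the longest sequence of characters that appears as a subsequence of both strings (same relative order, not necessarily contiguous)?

Let dp[i][j] be the LCS length of the first i characters of s and the first j characters of t. dp[i][j] = dp[i-1][j-1]+1 when the i-th and j-th characters match, else max(dp[i-1][j], dp[i][j-1]).
    ·  L  Z  Z  L  Z  Z  A  L  Z  L  A
 ·  0  0  0  0  0  0  0  0  0  0  0  0
 Z  0  0  1  1  1  1  1  1  1  1  1  1
 Z  0  0  1  2  2  2  2  2  2  2  2  2
 A  0  0  1  2  2  2  2  3  3  3  3  3
 A  0  0  1  2  2  2  2  3  3  3  3  4
 L  0  1  1  2  3  3  3  3  4  4  4  4
 A  0  1  1  2  3  3  3  4  4  4  4  5
 Z  0  1  2  2  3  4  4  4  4  5  5  5
 A  0  1  2  2  3  4  4  5  5  5  5  6
 G  0  1  2  2  3  4  4  5  5  5  5  6
 Z  0  1  2  3  3  4  5  5  5  6  6  6
 L  0  1  2  3  4  4  5  5  6  6  7  7
 L  0  1  2  3  4  4  5  5  6  6  7  7
dp[12][11] = 7. One LCS (by backtracking along matches): ZZLZAZL.

7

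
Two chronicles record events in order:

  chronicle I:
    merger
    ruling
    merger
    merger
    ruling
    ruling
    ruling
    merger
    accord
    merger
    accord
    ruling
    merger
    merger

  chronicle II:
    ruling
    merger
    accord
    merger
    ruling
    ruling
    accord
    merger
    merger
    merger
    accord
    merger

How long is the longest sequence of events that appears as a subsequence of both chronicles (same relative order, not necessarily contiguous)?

Match ruling (chronicle I #2, chronicle II #1) → merger (chronicle I #3, chronicle II #2) → merger (chronicle I #4, chronicle II #4) → ruling (chronicle I #5, chronicle II #5) → ruling (chronicle I #6, chronicle II #6) → merger (chronicle I #8, chronicle II #9) → merger (chronicle I #10, chronicle II #10) → accord (chronicle I #11, chronicle II #11) → merger (chronicle I #14, chronicle II #12) — 9 events in the same relative order in both, and the DP table's final entry dp[14][12] is also 9, so no common subsequence is longer.

9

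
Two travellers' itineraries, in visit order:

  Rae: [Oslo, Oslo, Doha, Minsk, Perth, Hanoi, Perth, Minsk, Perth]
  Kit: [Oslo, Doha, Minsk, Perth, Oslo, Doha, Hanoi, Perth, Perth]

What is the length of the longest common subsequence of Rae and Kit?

One common subsequence of length 7: Oslo [2,1], Doha [3,2], Minsk [4,3], Perth [5,4], Hanoi [6,7], Perth [7,8], Perth [9,9], and the DP table's final entry dp[9][9] is also 7, so no common subsequence is longer.

7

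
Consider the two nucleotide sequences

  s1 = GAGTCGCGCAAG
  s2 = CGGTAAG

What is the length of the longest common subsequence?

6

Match G [1,2], G [3,3], T [4,4], A [10,5], A [11,6], G [12,7] — 6 bases in the same relative order in both. Since dp[12][7] = 6, nothing longer is possible.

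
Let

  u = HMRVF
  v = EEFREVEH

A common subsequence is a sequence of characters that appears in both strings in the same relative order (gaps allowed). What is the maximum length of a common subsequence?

2

Taking R [3,4], V [4,6] gives a common subsequence of length 2. Since dp[5][8] = 2, nothing longer is possible.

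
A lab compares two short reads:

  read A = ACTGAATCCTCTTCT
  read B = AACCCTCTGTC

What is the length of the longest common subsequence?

Pick A [1,2], then C [2,3], then C [8,4], then C [9,5], then T [10,6], then C [11,7], then T [12,8], then T [13,10], then C [14,11]; all 9 bases appear in both, in order. dp[15][11] = 9 confirms this is the maximum.

9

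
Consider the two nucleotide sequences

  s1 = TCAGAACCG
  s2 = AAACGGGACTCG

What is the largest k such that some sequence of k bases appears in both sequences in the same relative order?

Let dp[i][j] be the LCS length of the first i bases of s1 and the first j bases of s2. dp[i][j] = dp[i-1][j-1]+1 when the i-th and j-th bases match, else max(dp[i-1][j], dp[i][j-1]).
    ·  A  A  A  C  G  G  G  A  C  T  C  G
 ·  0  0  0  0  0  0  0  0  0  0  0  0  0
 T  0  0  0  0  0  0  0  0  0  0  1  1  1
 C  0  0  0  0  1  1  1  1  1  1  1  2  2
 A  0  1  1  1  1  1  1  1  2  2  2  2  2
 G  0  1  1  1  1  2  2  2  2  2  2  2  3
 A  0  1  2  2  2  2  2  2  3  3  3  3  3
 A  0  1  2  3  3  3  3  3  3  3  3  3  3
 C  0  1  2  3  4  4  4  4  4  4  4  4  4
 C  0  1  2  3  4  4  4  4  4  5  5  5  5
 G  0  1  2  3  4  5  5  5  5  5  5  5  6
dp[9][12] = 6. One LCS (by backtracking along matches): CGACCG.

6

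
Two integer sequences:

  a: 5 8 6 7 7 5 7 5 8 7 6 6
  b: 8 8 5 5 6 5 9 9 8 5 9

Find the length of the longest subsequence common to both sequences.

4

Taking 5 [1,4], then 6 [3,5], then 5 [6,6], then 5 [8,10] gives a common subsequence of length 4. Since dp[12][11] = 4, nothing longer is possible.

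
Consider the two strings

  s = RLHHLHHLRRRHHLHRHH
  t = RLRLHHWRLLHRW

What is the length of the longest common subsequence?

9

Match R [1,1]; then L [2,2]; then L [5,4]; then H [6,5]; then H [7,6]; then L [8,9]; then L [14,10]; then H [15,11]; then R [16,12] — 9 characters in the same relative order in both, and the DP table's final entry dp[18][13] is also 9, so no common subsequence is longer.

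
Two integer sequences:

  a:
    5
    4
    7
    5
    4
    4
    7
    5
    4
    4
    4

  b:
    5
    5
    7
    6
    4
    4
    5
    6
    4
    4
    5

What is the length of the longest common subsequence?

Let dp[i][j] be the LCS length of the first i values of a and the first j values of b. dp[i][j] = dp[i-1][j-1]+1 when the i-th and j-th values match, else max(dp[i-1][j], dp[i][j-1]).
    ·  5  5  7  6  4  4  5  6  4  4  5
 ·  0  0  0  0  0  0  0  0  0  0  0  0
 5  0  1  1  1  1  1  1  1  1  1  1  1
 4  0  1  1  1  1  2  2  2  2  2  2  2
 7  0  1  1  2  2  2  2  2  2  2  2  2
 5  0  1  2  2  2  2  2  3  3  3  3  3
 4  0  1  2  2  2  3  3  3  3  4  4  4
 4  0  1  2  2  2  3  4  4  4  4  5  5
 7  0  1  2  3  3  3  4  4  4  4  5  5
 5  0  1  2  3  3  3  4  5  5  5  5  6
 4  0  1  2  3  3  4  4  5  5  6  6  6
 4  0  1  2  3  3  4  5  5  5  6  7  7
 4  0  1  2  3  3  4  5  5  5  6  7  7
dp[11][11] = 7. One LCS (by backtracking along matches): 5, 7, 4, 4, 5, 4, 4.

7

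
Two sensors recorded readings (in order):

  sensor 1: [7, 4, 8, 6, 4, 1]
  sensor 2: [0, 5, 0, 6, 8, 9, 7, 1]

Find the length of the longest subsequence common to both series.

2

Let dp[i][j] be the LCS length of the first i values of sensor 1 and the first j values of sensor 2. dp[i][j] = dp[i-1][j-1]+1 when the i-th and j-th values match, else max(dp[i-1][j], dp[i][j-1]).
    ·  0  5  0  6  8  9  7  1
 ·  0  0  0  0  0  0  0  0  0
 7  0  0  0  0  0  0  0  1  1
 4  0  0  0  0  0  0  0  1  1
 8  0  0  0  0  0  1  1  1  1
 6  0  0  0  0  1  1  1  1  1
 4  0  0  0  0  1  1  1  1  1
 1  0  0  0  0  1  1  1  1  2
dp[6][8] = 2. One LCS (by backtracking along matches): 7, 1.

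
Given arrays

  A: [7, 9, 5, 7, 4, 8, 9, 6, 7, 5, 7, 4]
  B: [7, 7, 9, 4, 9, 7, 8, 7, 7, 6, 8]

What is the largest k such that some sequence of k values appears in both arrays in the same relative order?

One common subsequence of length 6: 7 (A #1, B #2); then 9 (A #2, B #5); then 7 (A #4, B #6); then 8 (A #6, B #7); then 7 (A #9, B #8); then 7 (A #11, B #9), and the DP table's final entry dp[12][11] is also 6, so no common subsequence is longer.

6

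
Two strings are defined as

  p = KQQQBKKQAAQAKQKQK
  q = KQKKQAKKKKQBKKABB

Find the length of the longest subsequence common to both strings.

10

One common subsequence of length 10: K [1,1] → Q [4,2] → K [6,3] → K [7,4] → Q [8,5] → A [9,6] → K [13,10] → Q [14,11] → K [15,13] → K [17,14], and the DP table's final entry dp[17][17] is also 10, so no common subsequence is longer.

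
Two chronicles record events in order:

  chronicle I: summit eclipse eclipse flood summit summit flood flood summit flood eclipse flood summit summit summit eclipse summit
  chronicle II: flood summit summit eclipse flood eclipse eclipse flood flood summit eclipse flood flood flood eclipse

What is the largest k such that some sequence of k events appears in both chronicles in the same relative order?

Match summit [1,3]; then eclipse [2,6]; then eclipse [3,7]; then flood [4,9]; then summit [5,10]; then flood [8,12]; then flood [10,13]; then flood [12,14]; then eclipse [16,15] — 9 events in the same relative order in both. The LCS DP gives dp[17][15] = 9, so this is optimal.

9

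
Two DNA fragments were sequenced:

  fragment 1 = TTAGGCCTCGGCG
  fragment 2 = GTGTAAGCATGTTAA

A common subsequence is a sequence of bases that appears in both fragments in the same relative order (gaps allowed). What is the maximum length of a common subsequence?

One common subsequence of length 7: T [1,2], then T [2,4], then A [3,6], then G [5,7], then C [6,8], then T [8,10], then G [10,11], and the DP table's final entry dp[13][15] is also 7, so no common subsequence is longer.

7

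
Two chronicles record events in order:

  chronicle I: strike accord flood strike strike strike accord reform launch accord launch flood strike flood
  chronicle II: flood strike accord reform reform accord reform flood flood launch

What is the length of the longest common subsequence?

Match flood at chronicle I[3]=chronicle II[1], strike at chronicle I[6]=chronicle II[2], accord at chronicle I[7]=chronicle II[3], reform at chronicle I[8]=chronicle II[5], accord at chronicle I[10]=chronicle II[6], flood at chronicle I[12]=chronicle II[8], flood at chronicle I[14]=chronicle II[9] — 7 events in the same relative order in both. dp[14][10] = 7 confirms this is the maximum.

7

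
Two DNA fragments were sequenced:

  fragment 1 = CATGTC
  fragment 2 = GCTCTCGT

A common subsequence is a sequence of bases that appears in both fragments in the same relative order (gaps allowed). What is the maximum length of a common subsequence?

Taking C at fragment 1[1]=fragment 2[4] → T at fragment 1[3]=fragment 2[5] → G at fragment 1[4]=fragment 2[7] → T at fragment 1[5]=fragment 2[8] gives a common subsequence of length 4, and the DP table's final entry dp[6][8] is also 4, so no common subsequence is longer.

4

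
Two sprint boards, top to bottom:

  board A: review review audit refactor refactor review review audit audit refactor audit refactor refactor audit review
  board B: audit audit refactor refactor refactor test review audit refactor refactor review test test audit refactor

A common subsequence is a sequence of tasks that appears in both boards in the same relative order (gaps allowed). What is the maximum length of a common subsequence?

8

Taking audit [3,2] → refactor [4,4] → refactor [5,5] → review [7,7] → audit [8,8] → refactor [10,10] → audit [11,14] → refactor [13,15] gives a common subsequence of length 8. Since dp[15][15] = 8, nothing longer is possible.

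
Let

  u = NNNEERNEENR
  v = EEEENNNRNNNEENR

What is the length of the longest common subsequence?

9

Taking N at u[1]=v[5], then N at u[2]=v[6], then N at u[3]=v[7], then R at u[6]=v[8], then N at u[7]=v[11], then E at u[8]=v[12], then E at u[9]=v[13], then N at u[10]=v[14], then R at u[11]=v[15] gives a common subsequence of length 9. The LCS DP gives dp[11][15] = 9, so this is optimal.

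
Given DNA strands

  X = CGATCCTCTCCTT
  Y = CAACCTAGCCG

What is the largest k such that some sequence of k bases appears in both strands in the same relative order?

Taking C [1,1], then A [3,3], then C [5,4], then C [6,5], then T [7,6], then C [8,9], then C [10,10] gives a common subsequence of length 7. Since dp[13][11] = 7, nothing longer is possible.

7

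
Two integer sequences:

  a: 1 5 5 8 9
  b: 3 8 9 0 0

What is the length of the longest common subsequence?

Taking 8 (a #4, b #2); then 9 (a #5, b #3) gives a common subsequence of length 2, and the DP table's final entry dp[5][5] is also 2, so no common subsequence is longer.

2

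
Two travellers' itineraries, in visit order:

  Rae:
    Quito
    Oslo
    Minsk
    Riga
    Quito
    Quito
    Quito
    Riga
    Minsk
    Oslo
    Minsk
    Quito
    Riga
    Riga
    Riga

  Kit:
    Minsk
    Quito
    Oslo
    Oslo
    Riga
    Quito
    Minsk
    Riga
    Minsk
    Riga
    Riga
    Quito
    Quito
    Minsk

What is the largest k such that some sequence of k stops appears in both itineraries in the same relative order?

8

Pick Quito (Rae #1, Kit #2) → Oslo (Rae #2, Kit #4) → Riga (Rae #4, Kit #5) → Quito (Rae #5, Kit #6) → Riga (Rae #8, Kit #8) → Minsk (Rae #11, Kit #9) → Riga (Rae #13, Kit #10) → Riga (Rae #14, Kit #11); all 8 stops appear in both, in order. Since dp[15][14] = 8, nothing longer is possible.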